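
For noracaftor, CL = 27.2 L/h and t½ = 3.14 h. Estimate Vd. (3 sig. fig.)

123 L

k = ln 2 / t½ = ln 2 / 3.14 = 0.2207 h⁻¹
V = CL / k = 27.2 / 0.2207 ≈ 123 L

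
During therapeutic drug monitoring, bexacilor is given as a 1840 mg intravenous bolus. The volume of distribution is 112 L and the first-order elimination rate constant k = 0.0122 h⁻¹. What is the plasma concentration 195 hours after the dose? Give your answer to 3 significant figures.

C₀ = dose / V = 1840 / 112 = 16.43 mg/L
C(t) = C₀ e^(−kt) = 16.43 × e^(−0.01220 × 195) = 16.43 × e^(−2.379) = 16.43 × 0.09264 ≈ 1.52 mg/L

1.52 mg/L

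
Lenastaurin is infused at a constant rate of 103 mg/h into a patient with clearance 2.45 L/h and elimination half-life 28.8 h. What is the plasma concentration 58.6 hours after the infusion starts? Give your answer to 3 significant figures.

31.8 µg/mL

Css = rate / CL = 103 / 2.45 = 42.04 µg/mL
k = ln 2 / 28.8 = 0.02407 h⁻¹
C(t) = Css (1 − e^(−kt)) = 42.04 × (1 − e^(−1.410)) = 42.04 × 0.7559 ≈ 31.8 µg/mL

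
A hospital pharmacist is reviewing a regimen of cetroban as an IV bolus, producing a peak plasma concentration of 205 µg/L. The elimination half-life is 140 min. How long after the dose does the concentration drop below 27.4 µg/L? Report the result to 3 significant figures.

406 minutes

k = ln 2 / 140 = 0.004951 min⁻¹
C(t) = C₀ e^(−kt)  ⇒  t = ln(C₀/C) / k
t = ln(205/27.4) / 0.004951 = 2.012 / 0.004951 ≈ 406 minutes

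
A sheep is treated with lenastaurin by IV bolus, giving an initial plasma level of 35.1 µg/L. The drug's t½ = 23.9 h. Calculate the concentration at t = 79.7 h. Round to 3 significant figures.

3.48 µg/L

k = ln 2 / 23.9 = 0.02900 h⁻¹
79.7 h is 3.335 half-lives, so C = 35.1 × (1/2)^3.335 = 35.1 × 0.09912 ≈ 3.48 µg/L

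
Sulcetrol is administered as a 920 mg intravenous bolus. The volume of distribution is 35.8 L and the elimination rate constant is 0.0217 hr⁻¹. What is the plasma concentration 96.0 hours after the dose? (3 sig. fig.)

3.20 mg/L

C₀ = dose / V = 920 / 35.8 = 25.70 mg/L
C(t) = C₀ e^(−kt) = 25.70 × e^(−0.02170 × 96.0) = 25.70 × e^(−2.083) = 25.70 × 0.1245 ≈ 3.20 mg/L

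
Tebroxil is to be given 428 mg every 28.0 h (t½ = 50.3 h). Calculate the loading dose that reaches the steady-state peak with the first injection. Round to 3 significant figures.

1340 mg

k = ln 2 / 50.3 = 0.01378 h⁻¹
Accumulation ratio R = 1 / (1 − e^(−kτ)) = 1 / (1 − e^(−0.01378×28.0)) = 1 / (1 − 0.6799) = 3.124
Loading dose = maintenance dose × R = 428 × 3.124 ≈ 1340 mg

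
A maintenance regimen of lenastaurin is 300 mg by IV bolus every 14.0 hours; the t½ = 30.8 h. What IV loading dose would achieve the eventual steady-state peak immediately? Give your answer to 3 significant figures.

1110 mg

k = ln 2 / 30.8 = 0.02250 h⁻¹
Accumulation ratio R = 1 / (1 − e^(−kτ)) = 1 / (1 − e^(−0.02250×14.0)) = 1 / (1 − 0.7297) = 3.700
Loading dose = maintenance dose × R = 300 × 3.700 ≈ 1110 mg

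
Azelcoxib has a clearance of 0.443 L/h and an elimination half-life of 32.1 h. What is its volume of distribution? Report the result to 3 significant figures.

k = ln 2 / t½ = ln 2 / 32.1 = 0.02159 h⁻¹
V = CL / k = 0.443 / 0.02159 ≈ 20.5 L

20.5 L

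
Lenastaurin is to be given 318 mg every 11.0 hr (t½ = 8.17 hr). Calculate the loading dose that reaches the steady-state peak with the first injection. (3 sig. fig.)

k = ln 2 / 8.17 = 0.08484 hr⁻¹
Accumulation ratio R = 1 / (1 − e^(−kτ)) = 1 / (1 − e^(−0.08484×11.0)) = 1 / (1 − 0.3933) = 1.648
Loading dose = maintenance dose × R = 318 × 1.648 ≈ 524 mg

524 mg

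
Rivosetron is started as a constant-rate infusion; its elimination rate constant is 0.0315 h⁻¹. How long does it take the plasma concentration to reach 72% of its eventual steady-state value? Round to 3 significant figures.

f = 1 − e^(−kt)  ⇒  t = −ln(1 − f) / k
t = −ln(1 − 0.72) / 0.03150 = 1.273 / 0.03150 ≈ 40.4 hours

40.4 hours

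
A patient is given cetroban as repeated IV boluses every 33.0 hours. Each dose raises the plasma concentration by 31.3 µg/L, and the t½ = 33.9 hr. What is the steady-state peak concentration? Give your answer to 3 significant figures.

63.8 µg/L

k = ln 2 / 33.9 = 0.02045 hr⁻¹
Fraction remaining after one interval: e^(−kτ) = e^(−0.02045 × 33.0) = 0.5093
R = 1 / (1 − 0.5093) = 2.038
Css,max = 31.3 × 2.038 ≈ 63.8 µg/L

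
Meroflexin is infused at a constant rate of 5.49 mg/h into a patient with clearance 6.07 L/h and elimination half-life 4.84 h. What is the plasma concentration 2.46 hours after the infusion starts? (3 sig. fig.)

0.269 µg/mL

Css = rate / CL = 5.49 / 6.07 = 0.9044 µg/mL
k = ln 2 / 4.84 = 0.1432 h⁻¹
C(t) = Css (1 − e^(−kt)) = 0.9044 × (1 − e^(−0.3523)) = 0.9044 × 0.2969 ≈ 0.269 µg/mL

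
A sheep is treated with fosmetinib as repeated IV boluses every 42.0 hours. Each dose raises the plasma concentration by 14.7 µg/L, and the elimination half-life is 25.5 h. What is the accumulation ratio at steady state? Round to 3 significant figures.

k = ln 2 / 25.5 = 0.02718 h⁻¹
Fraction remaining after one interval: e^(−kτ) = e^(−0.02718 × 42.0) = 0.3193
R = 1 / (1 − 0.3193) = 1 / 0.6807 ≈ 1.47

1.47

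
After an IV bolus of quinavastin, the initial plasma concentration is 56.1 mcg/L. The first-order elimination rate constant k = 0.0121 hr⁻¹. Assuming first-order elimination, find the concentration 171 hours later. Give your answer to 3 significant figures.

C(t) = C₀ e^(−kt) = 56.1 × e^(−0.01210 × 171) = 56.1 × e^(−2.069) = 56.1 × 0.1263 ≈ 7.09 mcg/L

7.09 mcg/L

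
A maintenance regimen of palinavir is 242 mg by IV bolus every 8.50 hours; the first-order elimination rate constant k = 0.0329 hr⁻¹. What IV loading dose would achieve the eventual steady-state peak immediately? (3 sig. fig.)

Accumulation ratio R = 1 / (1 − e^(−kτ)) = 1 / (1 − e^(−0.03290×8.50)) = 1 / (1 − 0.7560) = 4.099
Loading dose = maintenance dose × R = 242 × 4.099 ≈ 992 mg

992 mg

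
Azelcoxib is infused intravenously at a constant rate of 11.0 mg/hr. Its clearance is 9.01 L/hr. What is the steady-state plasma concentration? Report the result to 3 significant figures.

Css = infusion rate / CL = 11.0 / 9.01 ≈ 1.22 µg/mL

1.22 µg/mL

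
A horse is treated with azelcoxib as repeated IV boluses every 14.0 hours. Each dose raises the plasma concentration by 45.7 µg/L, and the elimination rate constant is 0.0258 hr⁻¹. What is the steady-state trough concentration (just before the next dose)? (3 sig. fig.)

105 µg/L

Fraction remaining after one interval: e^(−kτ) = e^(−0.02580 × 14.0) = 0.6968
R = 1 / (1 − 0.6968) = 3.299
Css,max = 45.7 × 3.299 = 150.7 µg/L
Css,min = Css,max × e^(−kτ) = 150.7 × 0.6968 ≈ 105 µg/L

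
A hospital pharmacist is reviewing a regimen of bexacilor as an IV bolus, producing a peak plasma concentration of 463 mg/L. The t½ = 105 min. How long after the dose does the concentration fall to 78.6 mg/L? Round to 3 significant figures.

k = ln 2 / 105 = 0.006601 min⁻¹
C(t) = C₀ e^(−kt)  ⇒  t = ln(C₀/C) / k
t = ln(463/78.6) / 0.006601 = 1.773 / 0.006601 ≈ 269 minutes

269 minutes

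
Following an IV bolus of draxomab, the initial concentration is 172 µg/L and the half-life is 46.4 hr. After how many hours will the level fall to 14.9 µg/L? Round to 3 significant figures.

164 hours

k = ln 2 / 46.4 = 0.01494 hr⁻¹
C(t) = C₀ e^(−kt)  ⇒  t = ln(C₀/C) / k
t = ln(172/14.9) / 0.01494 = 2.446 / 0.01494 ≈ 164 hours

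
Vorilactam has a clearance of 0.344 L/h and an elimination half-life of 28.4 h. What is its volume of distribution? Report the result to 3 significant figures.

k = ln 2 / t½ = ln 2 / 28.4 = 0.02441 h⁻¹
V = CL / k = 0.344 / 0.02441 ≈ 14.1 L

14.1 L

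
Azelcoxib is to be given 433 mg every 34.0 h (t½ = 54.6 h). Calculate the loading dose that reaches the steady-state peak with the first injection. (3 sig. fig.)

1240 mg

k = ln 2 / 54.6 = 0.01270 h⁻¹
Accumulation ratio R = 1 / (1 − e^(−kτ)) = 1 / (1 − e^(−0.01270×34.0)) = 1 / (1 − 0.6494) = 2.853
Loading dose = maintenance dose × R = 433 × 2.853 ≈ 1240 mg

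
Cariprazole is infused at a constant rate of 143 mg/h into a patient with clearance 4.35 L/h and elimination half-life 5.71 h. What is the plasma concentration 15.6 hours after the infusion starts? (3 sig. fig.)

27.9 mg/L

Css = rate / CL = 143 / 4.35 = 32.87 mg/L
k = ln 2 / 5.71 = 0.1214 h⁻¹
C(t) = Css (1 − e^(−kt)) = 32.87 × (1 − e^(−1.894)) = 32.87 × 0.8495 ≈ 27.9 mg/L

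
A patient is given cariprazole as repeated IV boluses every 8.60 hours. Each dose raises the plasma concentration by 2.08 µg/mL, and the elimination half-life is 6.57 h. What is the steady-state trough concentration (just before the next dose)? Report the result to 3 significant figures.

1.41 µg/mL

k = ln 2 / 6.57 = 0.1055 h⁻¹
Fraction remaining after one interval: e^(−kτ) = e^(−0.1055 × 8.60) = 0.4036
R = 1 / (1 − 0.4036) = 1.677
Css,max = 2.08 × 1.677 = 3.488 µg/mL
Css,min = Css,max × e^(−kτ) = 3.488 × 0.4036 ≈ 1.41 µg/mL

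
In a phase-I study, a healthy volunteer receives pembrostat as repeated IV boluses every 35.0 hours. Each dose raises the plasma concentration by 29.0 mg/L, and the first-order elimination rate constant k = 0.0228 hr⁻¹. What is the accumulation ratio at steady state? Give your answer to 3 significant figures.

1.82

Fraction remaining after one interval: e^(−kτ) = e^(−0.02280 × 35.0) = 0.4502
R = 1 / (1 − 0.4502) = 1 / 0.5498 ≈ 1.82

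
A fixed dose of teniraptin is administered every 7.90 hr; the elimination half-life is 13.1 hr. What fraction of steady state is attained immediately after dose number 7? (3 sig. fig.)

0.946

k = ln 2 / 13.1 = 0.05291 hr⁻¹
f_n = 1 − e^(−nkτ) = 1 − e^(−7 × 0.05291 × 7.90) = 1 − e^(−2.926) = 1 − 0.05361 ≈ 0.946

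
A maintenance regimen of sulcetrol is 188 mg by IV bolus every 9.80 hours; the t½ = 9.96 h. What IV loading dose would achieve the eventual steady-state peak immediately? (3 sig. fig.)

380 mg

k = ln 2 / 9.96 = 0.06959 h⁻¹
Accumulation ratio R = 1 / (1 − e^(−kτ)) = 1 / (1 − e^(−0.06959×9.80)) = 1 / (1 − 0.5056) = 2.023
Loading dose = maintenance dose × R = 188 × 2.023 ≈ 380 mg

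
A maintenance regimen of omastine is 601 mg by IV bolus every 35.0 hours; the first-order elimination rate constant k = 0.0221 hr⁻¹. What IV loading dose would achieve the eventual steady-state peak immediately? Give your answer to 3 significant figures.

Accumulation ratio R = 1 / (1 − e^(−kτ)) = 1 / (1 − e^(−0.02210×35.0)) = 1 / (1 − 0.4614) = 1.857
Loading dose = maintenance dose × R = 601 × 1.857 ≈ 1120 mg

1120 mg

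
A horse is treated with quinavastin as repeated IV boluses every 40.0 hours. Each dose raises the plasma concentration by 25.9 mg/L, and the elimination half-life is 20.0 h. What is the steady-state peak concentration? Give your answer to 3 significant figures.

k = ln 2 / 20.0 = 0.03466 h⁻¹
Fraction remaining after one interval: e^(−kτ) = e^(−0.03466 × 40.0) = 0.2500
R = 1 / (1 − 0.2500) = 1.333
Css,max = 25.9 × 1.333 ≈ 34.5 mg/L

34.5 mg/L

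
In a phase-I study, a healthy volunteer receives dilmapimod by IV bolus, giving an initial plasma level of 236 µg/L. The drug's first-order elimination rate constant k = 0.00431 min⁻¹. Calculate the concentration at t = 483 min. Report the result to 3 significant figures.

C(t) = C₀ e^(−kt) = 236 × e^(−0.004310 × 483) = 236 × e^(−2.082) = 236 × 0.1247 ≈ 29.4 µg/L

29.4 µg/L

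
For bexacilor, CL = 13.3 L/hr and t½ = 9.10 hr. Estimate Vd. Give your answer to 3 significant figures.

175 L

k = ln 2 / t½ = ln 2 / 9.10 = 0.07617 hr⁻¹
V = CL / k = 13.3 / 0.07617 ≈ 175 L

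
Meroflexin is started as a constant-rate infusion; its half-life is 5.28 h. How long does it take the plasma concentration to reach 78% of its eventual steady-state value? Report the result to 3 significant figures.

11.5 hours

k = ln 2 / 5.28 = 0.1313 h⁻¹
f = 1 − e^(−kt)  ⇒  t = −ln(1 − f) / k
t = −ln(1 − 0.78) / 0.1313 = 1.514 / 0.1313 ≈ 11.5 hours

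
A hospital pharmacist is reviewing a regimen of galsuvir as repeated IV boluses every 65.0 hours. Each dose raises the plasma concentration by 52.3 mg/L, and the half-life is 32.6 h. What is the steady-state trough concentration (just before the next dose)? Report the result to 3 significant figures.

k = ln 2 / 32.6 = 0.02126 h⁻¹
Fraction remaining after one interval: e^(−kτ) = e^(−0.02126 × 65.0) = 0.2511
R = 1 / (1 − 0.2511) = 1.335
Css,max = 52.3 × 1.335 = 69.83 mg/L
Css,min = Css,max × e^(−kτ) = 69.83 × 0.2511 ≈ 17.5 mg/L

17.5 mg/L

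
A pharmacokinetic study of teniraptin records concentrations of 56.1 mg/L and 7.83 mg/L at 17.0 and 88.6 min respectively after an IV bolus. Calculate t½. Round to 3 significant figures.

k = ln(C₁/C₂) / (t₂ − t₁) = ln(56.1/7.83) / (88.6 − 17.0)
  = 1.969 / 71.60 = 0.02750 min⁻¹
t½ = ln 2 / k = ln 2 / 0.02750 ≈ 25.2 minutes

25.2 minutes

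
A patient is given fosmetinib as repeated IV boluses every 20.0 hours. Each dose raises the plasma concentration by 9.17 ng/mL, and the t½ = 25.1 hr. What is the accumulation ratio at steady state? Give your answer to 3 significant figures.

k = ln 2 / 25.1 = 0.02762 hr⁻¹
Fraction remaining after one interval: e^(−kτ) = e^(−0.02762 × 20.0) = 0.5756
R = 1 / (1 − 0.5756) = 1 / 0.4244 ≈ 2.36

2.36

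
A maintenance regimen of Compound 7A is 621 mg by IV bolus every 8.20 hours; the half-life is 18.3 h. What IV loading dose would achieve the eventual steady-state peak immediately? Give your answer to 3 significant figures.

2330 mg

k = ln 2 / 18.3 = 0.03788 h⁻¹
Accumulation ratio R = 1 / (1 − e^(−kτ)) = 1 / (1 − e^(−0.03788×8.20)) = 1 / (1 − 0.7330) = 3.746
Loading dose = maintenance dose × R = 621 × 3.746 ≈ 2330 mg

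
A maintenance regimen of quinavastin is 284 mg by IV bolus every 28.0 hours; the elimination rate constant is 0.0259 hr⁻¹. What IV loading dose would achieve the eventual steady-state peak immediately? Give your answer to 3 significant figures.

551 mg

Accumulation ratio R = 1 / (1 − e^(−kτ)) = 1 / (1 − e^(−0.02590×28.0)) = 1 / (1 − 0.4842) = 1.939
Loading dose = maintenance dose × R = 284 × 1.939 ≈ 551 mg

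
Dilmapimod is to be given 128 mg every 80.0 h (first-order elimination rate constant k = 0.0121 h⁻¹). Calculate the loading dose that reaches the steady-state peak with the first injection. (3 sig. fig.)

206 mg

Accumulation ratio R = 1 / (1 − e^(−kτ)) = 1 / (1 − e^(−0.01210×80.0)) = 1 / (1 − 0.3798) = 1.612
Loading dose = maintenance dose × R = 128 × 1.612 ≈ 206 mg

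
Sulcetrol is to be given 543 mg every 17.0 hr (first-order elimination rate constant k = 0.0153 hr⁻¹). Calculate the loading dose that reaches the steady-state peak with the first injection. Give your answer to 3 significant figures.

Accumulation ratio R = 1 / (1 − e^(−kτ)) = 1 / (1 − e^(−0.01530×17.0)) = 1 / (1 − 0.7710) = 4.366
Loading dose = maintenance dose × R = 543 × 4.366 ≈ 2370 mg

2370 mg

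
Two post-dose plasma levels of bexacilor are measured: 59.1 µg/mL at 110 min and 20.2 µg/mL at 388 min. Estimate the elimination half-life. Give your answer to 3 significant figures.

k = ln(C₁/C₂) / (t₂ − t₁) = ln(59.1/20.2) / (388 − 110)
  = 1.074 / 278.0 = 0.003862 min⁻¹
t½ = ln 2 / k = ln 2 / 0.003862 ≈ 179 minutes

179 minutes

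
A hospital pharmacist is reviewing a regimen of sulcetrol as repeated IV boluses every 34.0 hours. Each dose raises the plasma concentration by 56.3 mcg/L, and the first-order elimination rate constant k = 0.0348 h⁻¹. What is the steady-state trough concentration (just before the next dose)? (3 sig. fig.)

Fraction remaining after one interval: e^(−kτ) = e^(−0.03480 × 34.0) = 0.3063
R = 1 / (1 − 0.3063) = 1.442
Css,max = 56.3 × 1.442 = 81.16 mcg/L
Css,min = Css,max × e^(−kτ) = 81.16 × 0.3063 ≈ 24.9 mcg/L

24.9 mcg/L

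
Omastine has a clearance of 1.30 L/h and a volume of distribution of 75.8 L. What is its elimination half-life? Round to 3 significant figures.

40.4 hours

k = CL / V = 1.30 / 75.8 = 0.01715 h⁻¹
t½ = ln 2 / k = ln 2 / 0.01715 ≈ 40.4 hours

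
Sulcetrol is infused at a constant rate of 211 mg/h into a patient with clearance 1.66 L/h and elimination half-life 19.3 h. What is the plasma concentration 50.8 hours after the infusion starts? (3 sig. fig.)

Css = rate / CL = 211 / 1.66 = 127.1 mg/L
k = ln 2 / 19.3 = 0.03591 h⁻¹
C(t) = Css (1 − e^(−kt)) = 127.1 × (1 − e^(−1.824)) = 127.1 × 0.8387 ≈ 107 mg/L

107 mg/L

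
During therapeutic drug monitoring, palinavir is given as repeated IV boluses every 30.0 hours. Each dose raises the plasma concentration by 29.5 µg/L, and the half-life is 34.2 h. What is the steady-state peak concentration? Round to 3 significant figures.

k = ln 2 / 34.2 = 0.02027 h⁻¹
Fraction remaining after one interval: e^(−kτ) = e^(−0.02027 × 30.0) = 0.5444
R = 1 / (1 − 0.5444) = 2.195
Css,max = 29.5 × 2.195 ≈ 64.8 µg/L

64.8 µg/L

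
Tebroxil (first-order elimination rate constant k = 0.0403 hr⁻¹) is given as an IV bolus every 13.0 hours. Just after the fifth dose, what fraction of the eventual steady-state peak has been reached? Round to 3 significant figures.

0.927

f_n = 1 − e^(−nkτ) = 1 − e^(−5 × 0.04030 × 13.0) = 1 − e^(−2.620) = 1 − 0.07284 ≈ 0.927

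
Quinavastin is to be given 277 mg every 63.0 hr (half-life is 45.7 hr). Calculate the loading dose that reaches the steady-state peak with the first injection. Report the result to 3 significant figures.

450 mg

k = ln 2 / 45.7 = 0.01517 hr⁻¹
Accumulation ratio R = 1 / (1 − e^(−kτ)) = 1 / (1 − e^(−0.01517×63.0)) = 1 / (1 − 0.3846) = 1.625
Loading dose = maintenance dose × R = 277 × 1.625 ≈ 450 mg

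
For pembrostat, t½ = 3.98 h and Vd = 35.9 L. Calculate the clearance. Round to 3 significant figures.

6.25 L/h

k = ln 2 / t½ = ln 2 / 3.98 = 0.1742 h⁻¹
CL = k · V = 0.1742 × 35.9 ≈ 6.25 L/h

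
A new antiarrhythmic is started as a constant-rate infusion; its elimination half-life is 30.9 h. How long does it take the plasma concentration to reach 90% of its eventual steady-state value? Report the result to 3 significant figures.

k = ln 2 / 30.9 = 0.02243 h⁻¹
f = 1 − e^(−kt)  ⇒  t = −ln(1 − f) / k
t = −ln(1 − 0.9) / 0.02243 = 2.303 / 0.02243 ≈ 103 hours

103 hours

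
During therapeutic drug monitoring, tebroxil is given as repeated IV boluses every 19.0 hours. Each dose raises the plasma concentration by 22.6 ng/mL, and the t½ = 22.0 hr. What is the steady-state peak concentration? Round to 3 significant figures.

k = ln 2 / 22.0 = 0.03151 hr⁻¹
Fraction remaining after one interval: e^(−kτ) = e^(−0.03151 × 19.0) = 0.5496
R = 1 / (1 − 0.5496) = 2.220
Css,max = 22.6 × 2.220 ≈ 50.2 ng/mL

50.2 ng/mL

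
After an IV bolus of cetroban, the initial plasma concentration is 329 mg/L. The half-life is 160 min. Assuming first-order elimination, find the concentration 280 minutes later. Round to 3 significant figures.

k = ln 2 / 160 = 0.004332 min⁻¹
280 min is 1.750 half-lives, so C = 329 × (1/2)^1.750 = 329 × 0.2973 ≈ 97.8 mg/L

97.8 mg/L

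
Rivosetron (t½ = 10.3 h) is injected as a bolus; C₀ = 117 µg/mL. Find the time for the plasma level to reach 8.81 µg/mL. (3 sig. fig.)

k = ln 2 / 10.3 = 0.06730 h⁻¹
C(t) = C₀ e^(−kt)  ⇒  t = ln(C₀/C) / k
t = ln(117/8.81) / 0.06730 = 2.586 / 0.06730 ≈ 38.4 hours

38.4 hours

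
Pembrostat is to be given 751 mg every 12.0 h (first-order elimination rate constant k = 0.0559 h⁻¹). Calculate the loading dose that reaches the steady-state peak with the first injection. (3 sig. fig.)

1540 mg

Accumulation ratio R = 1 / (1 − e^(−kτ)) = 1 / (1 − e^(−0.05590×12.0)) = 1 / (1 − 0.5113) = 2.046
Loading dose = maintenance dose × R = 751 × 2.046 ≈ 1540 mg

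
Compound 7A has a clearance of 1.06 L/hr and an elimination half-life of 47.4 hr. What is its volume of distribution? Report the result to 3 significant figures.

k = ln 2 / t½ = ln 2 / 47.4 = 0.01462 hr⁻¹
V = CL / k = 1.06 / 0.01462 ≈ 72.5 L

72.5 L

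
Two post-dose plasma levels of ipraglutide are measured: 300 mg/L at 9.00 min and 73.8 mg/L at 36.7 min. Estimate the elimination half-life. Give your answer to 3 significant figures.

13.7 minutes

k = ln(C₁/C₂) / (t₂ − t₁) = ln(300/73.8) / (36.7 − 9.00)
  = 1.402 / 27.70 = 0.05063 min⁻¹
t½ = ln 2 / k = ln 2 / 0.05063 ≈ 13.7 minutes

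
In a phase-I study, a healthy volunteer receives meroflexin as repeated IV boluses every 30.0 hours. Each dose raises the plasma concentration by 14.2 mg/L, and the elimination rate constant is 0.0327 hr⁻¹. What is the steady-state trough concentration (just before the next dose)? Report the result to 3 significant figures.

8.52 mg/L

Fraction remaining after one interval: e^(−kτ) = e^(−0.03270 × 30.0) = 0.3749
R = 1 / (1 − 0.3749) = 1.600
Css,max = 14.2 × 1.600 = 22.72 mg/L
Css,min = Css,max × e^(−kτ) = 22.72 × 0.3749 ≈ 8.52 mg/L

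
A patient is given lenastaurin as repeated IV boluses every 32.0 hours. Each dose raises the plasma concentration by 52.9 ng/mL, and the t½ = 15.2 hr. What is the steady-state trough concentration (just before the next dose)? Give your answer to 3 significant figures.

16.0 ng/mL

k = ln 2 / 15.2 = 0.04560 hr⁻¹
Fraction remaining after one interval: e^(−kτ) = e^(−0.04560 × 32.0) = 0.2324
R = 1 / (1 − 0.2324) = 1.303
Css,max = 52.9 × 1.303 = 68.92 ng/mL
Css,min = Css,max × e^(−kτ) = 68.92 × 0.2324 ≈ 16.0 ng/mL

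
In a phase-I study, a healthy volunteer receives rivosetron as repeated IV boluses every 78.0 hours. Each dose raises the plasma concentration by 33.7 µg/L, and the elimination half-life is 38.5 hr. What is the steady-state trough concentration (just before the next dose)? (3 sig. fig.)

11.0 µg/L

k = ln 2 / 38.5 = 0.01800 hr⁻¹
Fraction remaining after one interval: e^(−kτ) = e^(−0.01800 × 78.0) = 0.2455
R = 1 / (1 − 0.2455) = 1.325
Css,max = 33.7 × 1.325 = 44.67 µg/L
Css,min = Css,max × e^(−kτ) = 44.67 × 0.2455 ≈ 11.0 µg/L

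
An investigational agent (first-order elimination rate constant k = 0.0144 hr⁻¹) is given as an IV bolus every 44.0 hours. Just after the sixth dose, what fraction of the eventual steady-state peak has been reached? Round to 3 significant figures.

0.978

f_n = 1 − e^(−nkτ) = 1 − e^(−6 × 0.01440 × 44.0) = 1 − e^(−3.802) = 1 − 0.02234 ≈ 0.978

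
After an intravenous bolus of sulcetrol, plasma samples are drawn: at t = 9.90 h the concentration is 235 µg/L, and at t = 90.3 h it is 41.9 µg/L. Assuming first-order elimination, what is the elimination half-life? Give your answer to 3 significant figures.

k = ln(C₁/C₂) / (t₂ − t₁) = ln(235/41.9) / (90.3 − 9.90)
  = 1.724 / 80.40 = 0.02145 h⁻¹
t½ = ln 2 / k = ln 2 / 0.02145 ≈ 32.3 hours

32.3 hours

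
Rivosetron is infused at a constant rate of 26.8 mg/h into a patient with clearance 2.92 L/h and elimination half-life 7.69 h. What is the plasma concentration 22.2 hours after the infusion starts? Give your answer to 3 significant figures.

7.94 µg/mL

Css = rate / CL = 26.8 / 2.92 = 9.178 µg/mL
k = ln 2 / 7.69 = 0.09014 h⁻¹
C(t) = Css (1 − e^(−kt)) = 9.178 × (1 − e^(−2.001)) = 9.178 × 0.8648 ≈ 7.94 µg/mL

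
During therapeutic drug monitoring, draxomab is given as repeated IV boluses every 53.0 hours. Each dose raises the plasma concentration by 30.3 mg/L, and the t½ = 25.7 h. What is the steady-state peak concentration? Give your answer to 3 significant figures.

k = ln 2 / 25.7 = 0.02697 h⁻¹
Fraction remaining after one interval: e^(−kτ) = e^(−0.02697 × 53.0) = 0.2394
R = 1 / (1 − 0.2394) = 1.315
Css,max = 30.3 × 1.315 ≈ 39.8 mg/L

39.8 mg/L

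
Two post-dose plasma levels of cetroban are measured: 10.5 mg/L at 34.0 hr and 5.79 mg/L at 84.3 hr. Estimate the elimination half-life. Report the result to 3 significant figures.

k = ln(C₁/C₂) / (t₂ − t₁) = ln(10.5/5.79) / (84.3 − 34.0)
  = 0.5952 / 50.30 = 0.01183 hr⁻¹
t½ = ln 2 / k = ln 2 / 0.01183 ≈ 58.6 hours

58.6 hours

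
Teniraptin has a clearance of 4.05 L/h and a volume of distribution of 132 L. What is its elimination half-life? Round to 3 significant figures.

22.6 hours

k = CL / V = 4.05 / 132 = 0.03068 h⁻¹
t½ = ln 2 / k = ln 2 / 0.03068 ≈ 22.6 hours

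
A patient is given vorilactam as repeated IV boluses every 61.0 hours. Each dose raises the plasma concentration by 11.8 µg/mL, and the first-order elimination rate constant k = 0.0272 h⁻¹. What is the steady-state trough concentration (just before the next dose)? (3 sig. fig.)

Fraction remaining after one interval: e^(−kτ) = e^(−0.02720 × 61.0) = 0.1903
R = 1 / (1 − 0.1903) = 1.235
Css,max = 11.8 × 1.235 = 14.57 µg/mL
Css,min = Css,max × e^(−kτ) = 14.57 × 0.1903 ≈ 2.77 µg/mL

2.77 µg/mL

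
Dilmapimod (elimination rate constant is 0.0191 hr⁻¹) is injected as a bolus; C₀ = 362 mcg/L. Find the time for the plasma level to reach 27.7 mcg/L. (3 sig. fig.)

135 hours

C(t) = C₀ e^(−kt)  ⇒  t = ln(C₀/C) / k
t = ln(362/27.7) / 0.01910 = 2.570 / 0.01910 ≈ 135 hours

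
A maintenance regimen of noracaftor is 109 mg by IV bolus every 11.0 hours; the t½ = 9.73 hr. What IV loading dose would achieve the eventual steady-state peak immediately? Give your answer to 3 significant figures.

k = ln 2 / 9.73 = 0.07124 hr⁻¹
Accumulation ratio R = 1 / (1 − e^(−kτ)) = 1 / (1 − e^(−0.07124×11.0)) = 1 / (1 − 0.4567) = 1.841
Loading dose = maintenance dose × R = 109 × 1.841 ≈ 201 mg

201 mg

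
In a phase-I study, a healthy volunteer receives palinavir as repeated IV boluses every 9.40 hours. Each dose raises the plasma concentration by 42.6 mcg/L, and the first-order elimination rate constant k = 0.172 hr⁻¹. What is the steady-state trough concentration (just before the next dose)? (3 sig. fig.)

10.6 mcg/L

Fraction remaining after one interval: e^(−kτ) = e^(−0.1720 × 9.40) = 0.1985
R = 1 / (1 − 0.1985) = 1.248
Css,max = 42.6 × 1.248 = 53.15 mcg/L
Css,min = Css,max × e^(−kτ) = 53.15 × 0.1985 ≈ 10.6 mcg/L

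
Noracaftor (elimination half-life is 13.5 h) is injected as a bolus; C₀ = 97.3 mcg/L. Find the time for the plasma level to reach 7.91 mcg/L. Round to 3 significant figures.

k = ln 2 / 13.5 = 0.05134 h⁻¹
C(t) = C₀ e^(−kt)  ⇒  t = ln(C₀/C) / k
t = ln(97.3/7.91) / 0.05134 = 2.510 / 0.05134 ≈ 48.9 hours

48.9 hours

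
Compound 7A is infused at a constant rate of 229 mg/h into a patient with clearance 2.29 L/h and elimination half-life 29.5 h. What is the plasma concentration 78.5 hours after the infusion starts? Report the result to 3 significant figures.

Css = rate / CL = 229 / 2.29 = 100.0 mg/L
k = ln 2 / 29.5 = 0.02350 h⁻¹
C(t) = Css (1 − e^(−kt)) = 100.0 × (1 − e^(−1.844)) = 100.0 × 0.8419 ≈ 84.2 mg/L

84.2 mg/L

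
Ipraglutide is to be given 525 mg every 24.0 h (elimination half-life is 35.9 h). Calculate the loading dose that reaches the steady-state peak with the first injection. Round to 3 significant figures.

k = ln 2 / 35.9 = 0.01931 h⁻¹
Accumulation ratio R = 1 / (1 − e^(−kτ)) = 1 / (1 − e^(−0.01931×24.0)) = 1 / (1 − 0.6292) = 2.697
Loading dose = maintenance dose × R = 525 × 2.697 ≈ 1420 mg

1420 mg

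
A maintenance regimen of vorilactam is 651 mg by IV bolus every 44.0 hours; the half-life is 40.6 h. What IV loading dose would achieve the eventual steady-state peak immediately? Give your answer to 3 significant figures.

k = ln 2 / 40.6 = 0.01707 h⁻¹
Accumulation ratio R = 1 / (1 − e^(−kτ)) = 1 / (1 − e^(−0.01707×44.0)) = 1 / (1 − 0.4718) = 1.893
Loading dose = maintenance dose × R = 651 × 1.893 ≈ 1230 mg

1230 mg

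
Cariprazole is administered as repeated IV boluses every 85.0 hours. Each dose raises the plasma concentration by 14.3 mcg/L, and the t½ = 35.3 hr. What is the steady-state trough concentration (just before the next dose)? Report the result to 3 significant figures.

3.32 mcg/L

k = ln 2 / 35.3 = 0.01964 hr⁻¹
Fraction remaining after one interval: e^(−kτ) = e^(−0.01964 × 85.0) = 0.1884
R = 1 / (1 − 0.1884) = 1.232
Css,max = 14.3 × 1.232 = 17.62 mcg/L
Css,min = Css,max × e^(−kτ) = 17.62 × 0.1884 ≈ 3.32 mcg/L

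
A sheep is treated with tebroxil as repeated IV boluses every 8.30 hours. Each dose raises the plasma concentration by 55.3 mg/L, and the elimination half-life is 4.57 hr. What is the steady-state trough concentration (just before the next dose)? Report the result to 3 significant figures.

k = ln 2 / 4.57 = 0.1517 hr⁻¹
Fraction remaining after one interval: e^(−kτ) = e^(−0.1517 × 8.30) = 0.2840
R = 1 / (1 − 0.2840) = 1.397
Css,max = 55.3 × 1.397 = 77.23 mg/L
Css,min = Css,max × e^(−kτ) = 77.23 × 0.2840 ≈ 21.9 mg/L

21.9 mg/L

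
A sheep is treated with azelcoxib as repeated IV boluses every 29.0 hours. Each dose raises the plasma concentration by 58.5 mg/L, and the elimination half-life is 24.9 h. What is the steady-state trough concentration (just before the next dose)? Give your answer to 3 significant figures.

k = ln 2 / 24.9 = 0.02784 h⁻¹
Fraction remaining after one interval: e^(−kτ) = e^(−0.02784 × 29.0) = 0.4461
R = 1 / (1 − 0.4461) = 1.805
Css,max = 58.5 × 1.805 = 105.6 mg/L
Css,min = Css,max × e^(−kτ) = 105.6 × 0.4461 ≈ 47.1 mg/L

47.1 mg/L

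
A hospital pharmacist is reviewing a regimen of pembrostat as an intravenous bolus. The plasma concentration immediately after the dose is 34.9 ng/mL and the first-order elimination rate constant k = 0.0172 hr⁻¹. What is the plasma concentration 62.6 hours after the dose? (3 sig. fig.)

C(t) = C₀ e^(−kt) = 34.9 × e^(−0.01720 × 62.6) = 34.9 × e^(−1.077) = 34.9 × 0.3407 ≈ 11.9 ng/mL

11.9 ng/mL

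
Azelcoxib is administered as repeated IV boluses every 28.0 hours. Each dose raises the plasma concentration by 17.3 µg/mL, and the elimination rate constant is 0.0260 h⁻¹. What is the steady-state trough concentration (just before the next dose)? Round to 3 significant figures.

16.2 µg/mL

Fraction remaining after one interval: e^(−kτ) = e^(−0.02600 × 28.0) = 0.4829
R = 1 / (1 − 0.4829) = 1.934
Css,max = 17.3 × 1.934 = 33.45 µg/mL
Css,min = Css,max × e^(−kτ) = 33.45 × 0.4829 ≈ 16.2 µg/mL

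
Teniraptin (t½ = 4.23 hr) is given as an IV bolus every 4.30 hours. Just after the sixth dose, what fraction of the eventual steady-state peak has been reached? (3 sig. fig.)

0.985

k = ln 2 / 4.23 = 0.1639 hr⁻¹
f_n = 1 − e^(−nkτ) = 1 − e^(−6 × 0.1639 × 4.30) = 1 − e^(−4.228) = 1 − 0.01459 ≈ 0.985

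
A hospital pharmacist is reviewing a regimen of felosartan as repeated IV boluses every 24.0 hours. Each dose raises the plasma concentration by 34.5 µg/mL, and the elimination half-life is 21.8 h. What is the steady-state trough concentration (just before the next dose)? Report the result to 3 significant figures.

30.1 µg/mL

k = ln 2 / 21.8 = 0.03180 h⁻¹
Fraction remaining after one interval: e^(−kτ) = e^(−0.03180 × 24.0) = 0.4662
R = 1 / (1 − 0.4662) = 1.873
Css,max = 34.5 × 1.873 = 64.63 µg/mL
Css,min = Css,max × e^(−kτ) = 64.63 × 0.4662 ≈ 30.1 µg/mL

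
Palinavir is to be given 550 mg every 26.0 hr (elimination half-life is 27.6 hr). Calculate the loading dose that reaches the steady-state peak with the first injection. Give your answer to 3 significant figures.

1150 mg

k = ln 2 / 27.6 = 0.02511 hr⁻¹
Accumulation ratio R = 1 / (1 − e^(−kτ)) = 1 / (1 − e^(−0.02511×26.0)) = 1 / (1 − 0.5205) = 2.086
Loading dose = maintenance dose × R = 550 × 2.086 ≈ 1150 mg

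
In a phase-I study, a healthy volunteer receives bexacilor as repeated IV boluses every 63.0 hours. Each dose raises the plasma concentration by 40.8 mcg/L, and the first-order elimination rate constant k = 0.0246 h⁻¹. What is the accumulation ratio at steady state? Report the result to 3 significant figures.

Fraction remaining after one interval: e^(−kτ) = e^(−0.02460 × 63.0) = 0.2123
R = 1 / (1 − 0.2123) = 1 / 0.7877 ≈ 1.27

1.27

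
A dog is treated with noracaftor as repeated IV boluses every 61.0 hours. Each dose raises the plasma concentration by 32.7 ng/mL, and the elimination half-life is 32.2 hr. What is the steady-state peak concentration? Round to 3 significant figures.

k = ln 2 / 32.2 = 0.02153 hr⁻¹
Fraction remaining after one interval: e^(−kτ) = e^(−0.02153 × 61.0) = 0.2690
R = 1 / (1 − 0.2690) = 1.368
Css,max = 32.7 × 1.368 ≈ 44.7 ng/mL

44.7 ng/mL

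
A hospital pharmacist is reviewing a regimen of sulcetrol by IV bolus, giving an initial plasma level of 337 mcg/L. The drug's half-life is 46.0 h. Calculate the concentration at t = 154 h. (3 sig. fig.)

33.1 mcg/L

k = ln 2 / 46.0 = 0.01507 h⁻¹
154 h is 3.348 half-lives, so C = 337 × (1/2)^3.348 = 337 × 0.09822 ≈ 33.1 mcg/L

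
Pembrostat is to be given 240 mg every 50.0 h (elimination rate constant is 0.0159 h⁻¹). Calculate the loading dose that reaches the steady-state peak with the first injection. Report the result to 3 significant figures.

438 mg

Accumulation ratio R = 1 / (1 − e^(−kτ)) = 1 / (1 − e^(−0.01590×50.0)) = 1 / (1 − 0.4516) = 1.823
Loading dose = maintenance dose × R = 240 × 1.823 ≈ 438 mg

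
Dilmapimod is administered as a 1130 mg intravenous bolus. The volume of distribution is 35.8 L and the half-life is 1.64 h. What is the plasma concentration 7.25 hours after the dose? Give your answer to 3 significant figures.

C₀ = dose / V = 1130 / 35.8 = 31.56 µg/mL
k = ln 2 / 1.64 = 0.4227 h⁻¹
C(t) = C₀ e^(−kt) = 31.56 × e^(−0.4227 × 7.25) = 31.56 × e^(−3.064) = 31.56 × 0.04669 ≈ 1.47 µg/mL

1.47 µg/mL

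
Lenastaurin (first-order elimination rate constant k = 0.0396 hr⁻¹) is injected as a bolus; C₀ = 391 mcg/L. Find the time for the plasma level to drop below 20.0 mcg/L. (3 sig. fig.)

75.1 hours

C(t) = C₀ e^(−kt)  ⇒  t = ln(C₀/C) / k
t = ln(391/20.0) / 0.03960 = 2.973 / 0.03960 ≈ 75.1 hours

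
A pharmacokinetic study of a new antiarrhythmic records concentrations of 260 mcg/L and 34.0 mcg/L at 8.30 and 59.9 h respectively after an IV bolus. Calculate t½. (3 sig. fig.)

k = ln(C₁/C₂) / (t₂ − t₁) = ln(260/34.0) / (59.9 − 8.30)
  = 2.034 / 51.60 = 0.03942 h⁻¹
t½ = ln 2 / k = ln 2 / 0.03942 ≈ 17.6 hours

17.6 hours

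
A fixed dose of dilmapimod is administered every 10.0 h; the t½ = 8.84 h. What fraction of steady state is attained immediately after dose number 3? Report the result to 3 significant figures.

k = ln 2 / 8.84 = 0.07841 h⁻¹
f_n = 1 − e^(−nkτ) = 1 − e^(−3 × 0.07841 × 10.0) = 1 − e^(−2.352) = 1 − 0.09515 ≈ 0.905

0.905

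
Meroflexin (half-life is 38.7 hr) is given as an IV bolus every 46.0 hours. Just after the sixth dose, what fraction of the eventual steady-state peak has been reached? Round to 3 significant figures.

k = ln 2 / 38.7 = 0.01791 hr⁻¹
f_n = 1 − e^(−nkτ) = 1 − e^(−6 × 0.01791 × 46.0) = 1 − e^(−4.943) = 1 − 0.007130 ≈ 0.993

0.993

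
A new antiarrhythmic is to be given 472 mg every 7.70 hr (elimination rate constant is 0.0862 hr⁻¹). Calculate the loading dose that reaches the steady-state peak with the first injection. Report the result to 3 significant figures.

Accumulation ratio R = 1 / (1 − e^(−kτ)) = 1 / (1 − e^(−0.08620×7.70)) = 1 / (1 − 0.5149) = 2.062
Loading dose = maintenance dose × R = 472 × 2.062 ≈ 973 mg

973 mg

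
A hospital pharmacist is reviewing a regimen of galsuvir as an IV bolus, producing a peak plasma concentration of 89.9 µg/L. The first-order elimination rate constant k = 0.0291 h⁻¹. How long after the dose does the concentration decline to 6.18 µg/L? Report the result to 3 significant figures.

C(t) = C₀ e^(−kt)  ⇒  t = ln(C₀/C) / k
t = ln(89.9/6.18) / 0.02910 = 2.677 / 0.02910 ≈ 92.0 hours

92.0 hours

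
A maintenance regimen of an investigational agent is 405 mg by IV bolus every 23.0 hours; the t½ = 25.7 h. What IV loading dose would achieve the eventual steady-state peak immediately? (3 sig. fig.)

876 mg

k = ln 2 / 25.7 = 0.02697 h⁻¹
Accumulation ratio R = 1 / (1 − e^(−kτ)) = 1 / (1 − e^(−0.02697×23.0)) = 1 / (1 − 0.5378) = 2.163
Loading dose = maintenance dose × R = 405 × 2.163 ≈ 876 mg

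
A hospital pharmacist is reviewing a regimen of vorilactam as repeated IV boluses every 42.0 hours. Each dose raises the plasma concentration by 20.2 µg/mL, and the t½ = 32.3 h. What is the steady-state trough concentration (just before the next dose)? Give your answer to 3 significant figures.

13.8 µg/mL

k = ln 2 / 32.3 = 0.02146 h⁻¹
Fraction remaining after one interval: e^(−kτ) = e^(−0.02146 × 42.0) = 0.4060
R = 1 / (1 − 0.4060) = 1.684
Css,max = 20.2 × 1.684 = 34.01 µg/mL
Css,min = Css,max × e^(−kτ) = 34.01 × 0.4060 ≈ 13.8 µg/mL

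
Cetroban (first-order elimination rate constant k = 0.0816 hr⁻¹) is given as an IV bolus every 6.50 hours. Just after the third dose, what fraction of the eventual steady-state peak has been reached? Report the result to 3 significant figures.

0.796

f_n = 1 − e^(−nkτ) = 1 − e^(−3 × 0.08160 × 6.50) = 1 − e^(−1.591) = 1 − 0.2037 ≈ 0.796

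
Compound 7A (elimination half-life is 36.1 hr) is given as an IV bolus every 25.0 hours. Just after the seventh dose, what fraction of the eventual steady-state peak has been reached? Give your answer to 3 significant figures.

k = ln 2 / 36.1 = 0.01920 hr⁻¹
f_n = 1 − e^(−nkτ) = 1 − e^(−7 × 0.01920 × 25.0) = 1 − e^(−3.360) = 1 − 0.03473 ≈ 0.965

0.965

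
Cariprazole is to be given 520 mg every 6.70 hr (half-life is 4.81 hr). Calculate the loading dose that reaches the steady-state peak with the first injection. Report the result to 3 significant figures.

840 mg

k = ln 2 / 4.81 = 0.1441 hr⁻¹
Accumulation ratio R = 1 / (1 − e^(−kτ)) = 1 / (1 − e^(−0.1441×6.70)) = 1 / (1 − 0.3808) = 1.615
Loading dose = maintenance dose × R = 520 × 1.615 ≈ 840 mg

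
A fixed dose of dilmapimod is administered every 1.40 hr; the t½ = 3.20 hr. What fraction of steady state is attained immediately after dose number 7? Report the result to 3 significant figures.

k = ln 2 / 3.20 = 0.2166 hr⁻¹
f_n = 1 − e^(−nkτ) = 1 − e^(−7 × 0.2166 × 1.40) = 1 − e^(−2.123) = 1 − 0.1197 ≈ 0.880

0.880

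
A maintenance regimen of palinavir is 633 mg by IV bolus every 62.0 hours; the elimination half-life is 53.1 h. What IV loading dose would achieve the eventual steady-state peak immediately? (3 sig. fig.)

1140 mg

k = ln 2 / 53.1 = 0.01305 h⁻¹
Accumulation ratio R = 1 / (1 − e^(−kτ)) = 1 / (1 − e^(−0.01305×62.0)) = 1 / (1 − 0.4452) = 1.802
Loading dose = maintenance dose × R = 633 × 1.802 ≈ 1140 mg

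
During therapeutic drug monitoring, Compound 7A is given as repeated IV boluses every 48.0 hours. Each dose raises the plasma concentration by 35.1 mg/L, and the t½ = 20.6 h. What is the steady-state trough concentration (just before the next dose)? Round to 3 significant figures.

8.71 mg/L

k = ln 2 / 20.6 = 0.03365 h⁻¹
Fraction remaining after one interval: e^(−kτ) = e^(−0.03365 × 48.0) = 0.1989
R = 1 / (1 − 0.1989) = 1.248
Css,max = 35.1 × 1.248 = 43.81 mg/L
Css,min = Css,max × e^(−kτ) = 43.81 × 0.1989 ≈ 8.71 mg/L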